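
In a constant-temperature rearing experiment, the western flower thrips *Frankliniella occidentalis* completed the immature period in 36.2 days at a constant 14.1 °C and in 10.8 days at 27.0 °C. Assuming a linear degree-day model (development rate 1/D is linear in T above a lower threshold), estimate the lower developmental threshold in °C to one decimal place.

Linear rate model ⇒ the product D·(T − T_b) is constant across temperatures.
36.2·(14.1 − T_b) = 10.8·(27.0 − T_b)
T_b = (36.2·14.1 − 10.8·27.0) / (36.2 − 10.8) = 218.82 / 25.4 = 8.615 °C ≈ 8.6 °C.

8.6 °C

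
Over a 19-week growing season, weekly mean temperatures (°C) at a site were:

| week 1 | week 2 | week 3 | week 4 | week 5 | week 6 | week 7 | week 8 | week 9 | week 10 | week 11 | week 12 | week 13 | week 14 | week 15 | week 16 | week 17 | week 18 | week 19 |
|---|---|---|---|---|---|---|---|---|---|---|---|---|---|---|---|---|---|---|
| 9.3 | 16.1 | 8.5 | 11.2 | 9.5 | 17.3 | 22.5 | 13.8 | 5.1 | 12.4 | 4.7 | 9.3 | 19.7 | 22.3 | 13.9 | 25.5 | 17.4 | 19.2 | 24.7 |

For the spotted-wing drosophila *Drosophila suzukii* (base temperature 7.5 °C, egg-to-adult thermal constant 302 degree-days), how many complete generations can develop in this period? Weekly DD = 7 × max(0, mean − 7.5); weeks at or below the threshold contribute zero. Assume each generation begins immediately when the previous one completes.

3 generations

Weekly DD (7 × max(0, T̄ − 7.5)): 12.6, 60.2, 7.0, 25.9, 14.0, 68.6, 105.0, 44.1, 0.0, 34.3, 0.0, 12.6, 85.4, 103.6, 44.8, 126.0, 69.3, 81.9, 120.4.
Season total = 1015.7 DD.
Complete generations = ⌊1015.7 / 302⌋ = 3.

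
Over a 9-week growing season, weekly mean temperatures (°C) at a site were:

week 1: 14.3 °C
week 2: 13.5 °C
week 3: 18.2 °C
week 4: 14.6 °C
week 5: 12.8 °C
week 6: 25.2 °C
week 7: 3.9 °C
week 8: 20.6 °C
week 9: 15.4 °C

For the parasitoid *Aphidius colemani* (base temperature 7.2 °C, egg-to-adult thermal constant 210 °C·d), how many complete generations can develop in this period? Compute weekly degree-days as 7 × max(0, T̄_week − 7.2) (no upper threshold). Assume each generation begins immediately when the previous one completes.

Weekly DD (7 × max(0, T̄ − 7.2)): 49.7, 44.1, 77.0, 51.8, 39.2, 126.0, 0.0, 93.8, 57.4.
Season total = 539.0 DD.
Complete generations = ⌊539.0 / 210⌋ = 2.

2 generations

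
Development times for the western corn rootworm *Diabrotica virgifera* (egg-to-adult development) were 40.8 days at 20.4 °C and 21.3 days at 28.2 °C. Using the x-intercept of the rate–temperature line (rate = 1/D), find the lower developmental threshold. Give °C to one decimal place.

11.9 °C

Under the model K = D·(T − T_b), so D₁·(T₁ − T_b) = D₂·(T₂ − T_b).
40.8·(20.4 − T_b) = 21.3·(28.2 − T_b)
T_b = (40.8·20.4 − 21.3·28.2) / (40.8 − 21.3) = 231.66 / 19.5 = 11.880 °C ≈ 11.9 °C.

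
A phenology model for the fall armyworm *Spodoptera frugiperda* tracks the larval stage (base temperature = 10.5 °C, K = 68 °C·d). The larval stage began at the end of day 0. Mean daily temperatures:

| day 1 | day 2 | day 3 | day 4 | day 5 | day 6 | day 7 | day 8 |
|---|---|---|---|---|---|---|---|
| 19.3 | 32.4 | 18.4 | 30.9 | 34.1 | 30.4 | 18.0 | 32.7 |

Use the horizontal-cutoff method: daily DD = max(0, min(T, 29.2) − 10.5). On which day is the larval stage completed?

Daily DD above 10.5 °C (capped at 18.7): 8.8, 18.7, 7.9, 18.7, 18.7, 18.7, 7.5, 18.7.
Cumulative: 8.8, 27.5, 35.4, 54.1, 72.8, 91.5, 99.0, 117.7.
The total first reaches 68 DD on day 5.

day 5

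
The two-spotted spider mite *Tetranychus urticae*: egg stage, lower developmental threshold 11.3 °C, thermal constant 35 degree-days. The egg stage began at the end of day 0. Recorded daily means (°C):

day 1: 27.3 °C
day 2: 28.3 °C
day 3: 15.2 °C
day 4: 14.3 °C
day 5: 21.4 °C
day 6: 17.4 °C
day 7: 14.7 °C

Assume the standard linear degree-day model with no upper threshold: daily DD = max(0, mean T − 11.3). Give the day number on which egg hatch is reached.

day 3

Daily DD above 11.3 °C: 16.0, 17.0, 3.9, 3.0, 10.1, 6.1, 3.4.
Cumulative: 16.0, 33.0, 36.9, 39.9, 50.0, 56.1, 59.5.
The total first reaches 35 DD on day 3.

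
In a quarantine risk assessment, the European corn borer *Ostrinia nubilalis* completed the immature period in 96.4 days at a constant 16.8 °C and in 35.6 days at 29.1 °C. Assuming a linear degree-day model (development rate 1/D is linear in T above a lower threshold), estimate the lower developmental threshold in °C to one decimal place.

Equal thermal constants: D₁(T₁ − T_b) = D₂(T₂ − T_b).
96.4·(16.8 − T_b) = 35.6·(29.1 − T_b)
T_b = (96.4·16.8 − 35.6·29.1) / (96.4 − 35.6) = 583.56 / 60.8 = 9.598 °C ≈ 9.6 °C.

9.6 °C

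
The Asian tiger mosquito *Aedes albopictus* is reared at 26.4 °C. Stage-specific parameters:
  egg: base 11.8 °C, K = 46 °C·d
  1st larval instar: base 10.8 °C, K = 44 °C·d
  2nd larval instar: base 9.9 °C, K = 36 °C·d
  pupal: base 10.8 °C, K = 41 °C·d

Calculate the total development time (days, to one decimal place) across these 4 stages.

10.8 days

egg: 46 / (26.4 − 11.8) = 46 / 14.6 = 3.151 d.
1st larval instar: 44 / (26.4 − 10.8) = 44 / 15.6 = 2.821 d.
2nd larval instar: 36 / (26.4 − 9.9) = 36 / 16.5 = 2.182 d.
pupal: 41 / (26.4 − 10.8) = 41 / 15.6 = 2.628 d.
Sum = 10.781 ≈ 10.8 days.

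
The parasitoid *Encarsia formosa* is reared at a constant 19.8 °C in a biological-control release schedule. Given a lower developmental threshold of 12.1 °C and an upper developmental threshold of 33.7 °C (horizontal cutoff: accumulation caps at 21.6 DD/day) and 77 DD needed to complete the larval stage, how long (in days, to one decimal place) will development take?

10.0 days

Daily accumulation = 19.8 − 12.1 = 7.7 DD/day.
Duration = 77 / 7.7 = 10.000 ≈ 10.0 days.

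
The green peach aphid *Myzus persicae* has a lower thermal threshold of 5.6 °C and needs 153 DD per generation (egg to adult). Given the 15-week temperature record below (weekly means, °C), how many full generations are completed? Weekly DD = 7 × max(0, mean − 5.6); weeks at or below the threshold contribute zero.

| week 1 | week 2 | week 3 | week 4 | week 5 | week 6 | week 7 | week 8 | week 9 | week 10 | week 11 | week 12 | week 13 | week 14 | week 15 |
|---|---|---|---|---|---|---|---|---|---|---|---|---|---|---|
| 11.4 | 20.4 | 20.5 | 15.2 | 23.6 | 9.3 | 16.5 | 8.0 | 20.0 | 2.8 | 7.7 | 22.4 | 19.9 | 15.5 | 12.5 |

Weekly DD (7 × max(0, T̄ − 5.6)): 40.6, 103.6, 104.3, 67.2, 126.0, 25.9, 76.3, 16.8, 100.8, 0.0, 14.7, 117.6, 100.1, 69.3, 48.3.
Season total = 1011.5 DD.
Complete generations = ⌊1011.5 / 153⌋ = 6.

6 generations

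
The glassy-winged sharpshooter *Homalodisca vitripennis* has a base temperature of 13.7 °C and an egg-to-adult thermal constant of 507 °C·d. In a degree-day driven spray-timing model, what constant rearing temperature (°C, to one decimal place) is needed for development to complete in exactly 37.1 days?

Required daily accumulation = 507 / 37.1 = 13.666 DD/day.
T = T_base + 13.666 = 13.7 + 13.666 = 27.366 ≈ 27.4 °C.

27.4 °C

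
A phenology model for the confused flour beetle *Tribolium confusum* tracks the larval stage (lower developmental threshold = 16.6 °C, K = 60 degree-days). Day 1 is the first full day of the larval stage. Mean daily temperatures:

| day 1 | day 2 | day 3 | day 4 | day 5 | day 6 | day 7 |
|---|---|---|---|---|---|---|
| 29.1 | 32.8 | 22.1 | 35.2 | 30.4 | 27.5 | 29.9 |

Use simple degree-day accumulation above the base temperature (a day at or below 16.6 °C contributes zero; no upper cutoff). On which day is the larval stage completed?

day 5

Daily DD above 16.6 °C: 12.5, 16.2, 5.5, 18.6, 13.8, 10.9, 13.3.
Cumulative: 12.5, 28.7, 34.2, 52.8, 66.6, 77.5, 90.8.
The total first reaches 60 DD on day 5.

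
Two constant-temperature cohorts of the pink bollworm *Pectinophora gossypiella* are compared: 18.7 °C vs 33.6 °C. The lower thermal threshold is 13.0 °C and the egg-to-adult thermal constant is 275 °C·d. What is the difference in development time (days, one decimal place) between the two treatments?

At 18.7 °C: 275 / (18.7 − 13.0) = 275 / 5.7 = 48.246 d.
At 33.6 °C: 275 / (33.6 − 13.0) = 275 / 20.6 = 13.350 d.
Difference = |48.246 − 13.350| = 34.896 ≈ 34.9 days.

34.9 days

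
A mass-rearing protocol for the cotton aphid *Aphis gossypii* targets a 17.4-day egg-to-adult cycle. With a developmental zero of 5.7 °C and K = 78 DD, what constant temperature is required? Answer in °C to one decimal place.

10.2 °C

Required daily accumulation = 78 / 17.4 = 4.483 DD/day.
T = T_base + 4.483 = 5.7 + 4.483 = 10.183 ≈ 10.2 °C.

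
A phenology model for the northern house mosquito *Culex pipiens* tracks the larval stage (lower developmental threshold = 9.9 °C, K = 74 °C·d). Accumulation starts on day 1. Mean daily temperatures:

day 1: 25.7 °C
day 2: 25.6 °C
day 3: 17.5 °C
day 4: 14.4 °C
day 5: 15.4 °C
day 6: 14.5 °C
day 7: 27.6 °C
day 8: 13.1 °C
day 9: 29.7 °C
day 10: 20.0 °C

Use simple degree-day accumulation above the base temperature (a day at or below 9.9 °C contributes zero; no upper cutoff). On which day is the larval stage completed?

Daily DD above 9.9 °C: 15.8, 15.7, 7.6, 4.5, 5.5, 4.6, 17.7, 3.2, 19.8, 10.1.
Cumulative: 15.8, 31.5, 39.1, 43.6, 49.1, 53.7, 71.4, 74.6, 94.4, 104.5.
The total first reaches 74 DD on day 8.

day 8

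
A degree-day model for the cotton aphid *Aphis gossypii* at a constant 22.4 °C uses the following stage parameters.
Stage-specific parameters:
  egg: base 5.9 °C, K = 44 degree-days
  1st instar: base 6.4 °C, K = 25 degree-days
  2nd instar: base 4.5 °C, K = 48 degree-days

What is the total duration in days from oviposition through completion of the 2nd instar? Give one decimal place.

egg: 44 / (22.4 − 5.9) = 44 / 16.5 = 2.667 d.
1st instar: 25 / (22.4 − 6.4) = 25 / 16.0 = 1.563 d.
2nd instar: 48 / (22.4 − 4.5) = 48 / 17.9 = 2.682 d.
Sum = 6.911 ≈ 6.9 days.

6.9 days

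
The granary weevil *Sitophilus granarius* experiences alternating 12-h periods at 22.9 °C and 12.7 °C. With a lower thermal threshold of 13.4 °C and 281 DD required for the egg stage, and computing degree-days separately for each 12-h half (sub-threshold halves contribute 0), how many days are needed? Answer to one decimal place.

59.2 days

Day half: max(0, 22.9 − 13.4) × 0.5 = 9.5 × 0.5 = 4.75 DD.
Night half: max(0, 12.7 − 13.4) × 0.5 = 0.0 × 0.5 = 0.00 DD.
Per 24 h: 4.75 DD/day.
Duration = 281 / 4.75 = 59.158 ≈ 59.2 days.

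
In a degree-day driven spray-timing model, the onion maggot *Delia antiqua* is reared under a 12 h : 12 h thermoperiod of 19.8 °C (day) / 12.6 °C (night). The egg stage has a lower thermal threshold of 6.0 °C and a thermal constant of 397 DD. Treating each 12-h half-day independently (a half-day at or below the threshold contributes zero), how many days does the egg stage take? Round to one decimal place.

Day half: max(0, 19.8 − 6.0) × 0.5 = 13.8 × 0.5 = 6.90 DD.
Night half: max(0, 12.6 − 6.0) × 0.5 = 6.6 × 0.5 = 3.30 DD.
Per 24 h: 10.20 DD/day.
Duration = 397 / 10.20 = 38.922 ≈ 38.9 days.

38.9 days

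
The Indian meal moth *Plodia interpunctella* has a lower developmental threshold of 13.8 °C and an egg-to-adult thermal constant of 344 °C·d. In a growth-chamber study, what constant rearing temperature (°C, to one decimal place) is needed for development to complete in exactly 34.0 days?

23.9 °C

Required daily accumulation = 344 / 34.0 = 10.118 DD/day.
T = T_base + 10.118 = 13.8 + 10.118 = 23.918 ≈ 23.9 °C.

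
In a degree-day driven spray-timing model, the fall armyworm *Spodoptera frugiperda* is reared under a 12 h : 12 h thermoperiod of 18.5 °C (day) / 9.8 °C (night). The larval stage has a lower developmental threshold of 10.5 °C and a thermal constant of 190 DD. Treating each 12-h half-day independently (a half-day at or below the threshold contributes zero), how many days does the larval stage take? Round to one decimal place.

Day half: max(0, 18.5 − 10.5) × 0.5 = 8.0 × 0.5 = 4.00 DD.
Night half: max(0, 9.8 − 10.5) × 0.5 = 0.0 × 0.5 = 0.00 DD.
Per 24 h: 4.00 DD/day.
Duration = 190 / 4.00 = 47.500 ≈ 47.5 days.

47.5 days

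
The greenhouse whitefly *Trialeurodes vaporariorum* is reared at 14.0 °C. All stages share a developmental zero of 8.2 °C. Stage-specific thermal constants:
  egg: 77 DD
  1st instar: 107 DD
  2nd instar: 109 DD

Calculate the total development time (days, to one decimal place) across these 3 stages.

Daily accumulation at 14.0 °C = 14.0 − 8.2 = 5.8 DD/day.
Total K = 77 + 107 + 109 = 293 DD.
Total duration = 293 / 5.8 = 50.517 ≈ 50.5 days.

50.5 days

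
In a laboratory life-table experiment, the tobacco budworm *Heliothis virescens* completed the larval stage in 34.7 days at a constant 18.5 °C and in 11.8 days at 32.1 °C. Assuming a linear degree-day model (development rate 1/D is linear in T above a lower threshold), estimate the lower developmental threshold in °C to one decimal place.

11.5 °C

Under the model K = D·(T − T_b), so D₁·(T₁ − T_b) = D₂·(T₂ − T_b).
34.7·(18.5 − T_b) = 11.8·(32.1 − T_b)
T_b = (34.7·18.5 − 11.8·32.1) / (34.7 − 11.8) = 263.17 / 22.9 = 11.492 °C ≈ 11.5 °C.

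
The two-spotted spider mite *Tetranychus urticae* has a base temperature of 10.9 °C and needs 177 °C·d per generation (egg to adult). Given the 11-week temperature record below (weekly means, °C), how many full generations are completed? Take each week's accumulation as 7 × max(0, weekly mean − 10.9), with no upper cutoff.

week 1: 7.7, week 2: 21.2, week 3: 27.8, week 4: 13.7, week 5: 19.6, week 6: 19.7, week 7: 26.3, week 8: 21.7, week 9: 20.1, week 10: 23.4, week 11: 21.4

4 generations

Weekly DD (7 × max(0, T̄ − 10.9)): 0.0, 72.1, 118.3, 19.6, 60.9, 61.6, 107.8, 75.6, 64.4, 87.5, 73.5.
Season total = 741.3 DD.
Complete generations = ⌊741.3 / 177⌋ = 4.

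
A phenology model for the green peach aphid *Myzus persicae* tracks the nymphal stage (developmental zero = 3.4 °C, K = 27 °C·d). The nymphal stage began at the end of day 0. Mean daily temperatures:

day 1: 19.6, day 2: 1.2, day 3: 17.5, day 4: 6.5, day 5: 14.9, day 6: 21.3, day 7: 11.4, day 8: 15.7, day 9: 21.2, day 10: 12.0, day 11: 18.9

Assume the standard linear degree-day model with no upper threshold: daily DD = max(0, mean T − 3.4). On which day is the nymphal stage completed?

day 3

Daily DD above 3.4 °C: 16.2, 0.0, 14.1, 3.1, 11.5, 17.9, 8.0, 12.3, 17.8, 8.6, 15.5.
Cumulative: 16.2, 16.2, 30.3, 33.4, 44.9, 62.8, 70.8, 83.1, 100.9, 109.5, 125.0.
The total first reaches 27 DD on day 3.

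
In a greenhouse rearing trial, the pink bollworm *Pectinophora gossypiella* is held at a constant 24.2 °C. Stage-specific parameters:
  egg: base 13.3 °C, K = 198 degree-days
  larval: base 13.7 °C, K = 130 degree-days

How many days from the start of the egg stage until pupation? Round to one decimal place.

egg: 198 / (24.2 − 13.3) = 198 / 10.9 = 18.165 d.
larval: 130 / (24.2 − 13.7) = 130 / 10.5 = 12.381 d.
Sum = 30.546 ≈ 30.5 days.

30.5 days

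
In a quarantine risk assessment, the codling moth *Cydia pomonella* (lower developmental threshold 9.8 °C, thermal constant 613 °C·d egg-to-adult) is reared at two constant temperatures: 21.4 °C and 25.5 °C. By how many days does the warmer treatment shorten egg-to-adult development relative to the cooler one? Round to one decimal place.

At 21.4 °C: 613 / (21.4 − 9.8) = 613 / 11.6 = 52.845 d.
At 25.5 °C: 613 / (25.5 − 9.8) = 613 / 15.7 = 39.045 d.
Difference = |52.845 − 39.045| = 13.800 ≈ 13.8 days.

13.8 days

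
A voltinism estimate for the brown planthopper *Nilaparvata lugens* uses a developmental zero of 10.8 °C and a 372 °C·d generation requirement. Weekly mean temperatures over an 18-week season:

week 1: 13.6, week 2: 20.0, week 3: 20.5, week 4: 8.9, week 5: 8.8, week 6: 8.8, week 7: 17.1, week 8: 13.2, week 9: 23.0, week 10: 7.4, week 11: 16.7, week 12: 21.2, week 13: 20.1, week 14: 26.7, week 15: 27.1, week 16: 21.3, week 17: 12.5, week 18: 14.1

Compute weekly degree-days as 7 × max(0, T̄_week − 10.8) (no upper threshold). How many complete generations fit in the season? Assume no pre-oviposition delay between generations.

2 generations

Weekly DD (7 × max(0, T̄ − 10.8)): 19.6, 64.4, 67.9, 0.0, 0.0, 0.0, 44.1, 16.8, 85.4, 0.0, 41.3, 72.8, 65.1, 111.3, 114.1, 73.5, 11.9, 23.1.
Season total = 811.3 DD.
Complete generations = ⌊811.3 / 372⌋ = 2.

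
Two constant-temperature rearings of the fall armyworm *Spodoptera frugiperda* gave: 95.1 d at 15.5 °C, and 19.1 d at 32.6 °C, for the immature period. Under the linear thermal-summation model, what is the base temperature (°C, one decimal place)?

11.2 °C

Under the model K = D·(T − T_b), so D₁·(T₁ − T_b) = D₂·(T₂ − T_b).
95.1·(15.5 − T_b) = 19.1·(32.6 − T_b)
T_b = (95.1·15.5 − 19.1·32.6) / (95.1 − 19.1) = 851.39 / 76.0 = 11.202 °C ≈ 11.2 °C.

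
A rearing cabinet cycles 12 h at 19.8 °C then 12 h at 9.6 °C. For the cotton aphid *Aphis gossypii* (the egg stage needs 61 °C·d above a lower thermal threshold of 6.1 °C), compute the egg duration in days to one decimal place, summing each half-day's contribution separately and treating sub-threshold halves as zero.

7.1 days

Day half: max(0, 19.8 − 6.1) × 0.5 = 13.7 × 0.5 = 6.85 DD.
Night half: max(0, 9.6 − 6.1) × 0.5 = 3.5 × 0.5 = 1.75 DD.
Per 24 h: 8.60 DD/day.
Duration = 61 / 8.60 = 7.093 ≈ 7.1 days.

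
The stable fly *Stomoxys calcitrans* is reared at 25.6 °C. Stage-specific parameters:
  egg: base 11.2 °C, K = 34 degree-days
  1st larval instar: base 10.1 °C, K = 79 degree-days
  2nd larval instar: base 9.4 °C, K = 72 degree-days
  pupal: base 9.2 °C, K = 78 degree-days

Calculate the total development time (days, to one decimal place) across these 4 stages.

egg: 34 / (25.6 − 11.2) = 34 / 14.4 = 2.361 d.
1st larval instar: 79 / (25.6 − 10.1) = 79 / 15.5 = 5.097 d.
2nd larval instar: 72 / (25.6 − 9.4) = 72 / 16.2 = 4.444 d.
pupal: 78 / (25.6 − 9.2) = 78 / 16.4 = 4.756 d.
Sum = 16.658 ≈ 16.7 days.

16.7 days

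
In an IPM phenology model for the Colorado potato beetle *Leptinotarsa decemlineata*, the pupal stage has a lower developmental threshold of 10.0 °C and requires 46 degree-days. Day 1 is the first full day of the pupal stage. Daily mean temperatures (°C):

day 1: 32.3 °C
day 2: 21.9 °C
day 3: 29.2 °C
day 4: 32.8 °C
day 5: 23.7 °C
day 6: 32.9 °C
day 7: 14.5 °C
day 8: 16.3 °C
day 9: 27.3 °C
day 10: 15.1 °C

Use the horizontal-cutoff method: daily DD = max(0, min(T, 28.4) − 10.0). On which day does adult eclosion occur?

day 3

Daily DD above 10.0 °C (capped at 18.4): 18.4, 11.9, 18.4, 18.4, 13.7, 18.4, 4.5, 6.3, 17.3, 5.1.
Cumulative: 18.4, 30.3, 48.7, 67.1, 80.8, 99.2, 103.7, 110.0, 127.3, 132.4.
The total first reaches 46 DD on day 3.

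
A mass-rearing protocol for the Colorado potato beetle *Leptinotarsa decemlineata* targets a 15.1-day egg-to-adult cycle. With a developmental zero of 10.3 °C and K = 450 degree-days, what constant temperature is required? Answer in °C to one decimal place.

40.1 °C

Required daily accumulation = 450 / 15.1 = 29.801 DD/day.
T = T_base + 29.801 = 10.3 + 29.801 = 40.101 ≈ 40.1 °C.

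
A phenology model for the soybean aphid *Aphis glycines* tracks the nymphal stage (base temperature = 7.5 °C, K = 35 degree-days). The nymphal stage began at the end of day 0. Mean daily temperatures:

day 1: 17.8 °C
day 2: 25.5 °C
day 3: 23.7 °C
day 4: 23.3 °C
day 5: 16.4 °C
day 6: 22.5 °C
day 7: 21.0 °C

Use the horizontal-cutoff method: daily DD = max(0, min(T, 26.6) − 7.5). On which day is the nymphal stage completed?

day 3

Daily DD above 7.5 °C (capped at 19.1): 10.3, 18.0, 16.2, 15.8, 8.9, 15.0, 13.5.
Cumulative: 10.3, 28.3, 44.5, 60.3, 69.2, 84.2, 97.7.
The total first reaches 35 DD on day 3.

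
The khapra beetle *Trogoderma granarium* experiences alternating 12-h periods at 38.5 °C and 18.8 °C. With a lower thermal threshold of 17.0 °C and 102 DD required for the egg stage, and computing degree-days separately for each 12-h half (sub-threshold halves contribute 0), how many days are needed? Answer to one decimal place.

8.8 days

Day half: max(0, 38.5 − 17.0) × 0.5 = 21.5 × 0.5 = 10.75 DD.
Night half: max(0, 18.8 − 17.0) × 0.5 = 1.8 × 0.5 = 0.90 DD.
Per 24 h: 11.65 DD/day.
Duration = 102 / 11.65 = 8.755 ≈ 8.8 days.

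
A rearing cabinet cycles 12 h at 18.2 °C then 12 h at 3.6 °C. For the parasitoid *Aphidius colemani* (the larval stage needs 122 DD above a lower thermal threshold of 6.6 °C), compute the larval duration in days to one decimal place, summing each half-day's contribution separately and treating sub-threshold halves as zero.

21.0 days

Day half: max(0, 18.2 − 6.6) × 0.5 = 11.6 × 0.5 = 5.80 DD.
Night half: max(0, 3.6 − 6.6) × 0.5 = 0.0 × 0.5 = 0.00 DD.
Per 24 h: 5.80 DD/day.
Duration = 122 / 5.80 = 21.034 ≈ 21.0 days.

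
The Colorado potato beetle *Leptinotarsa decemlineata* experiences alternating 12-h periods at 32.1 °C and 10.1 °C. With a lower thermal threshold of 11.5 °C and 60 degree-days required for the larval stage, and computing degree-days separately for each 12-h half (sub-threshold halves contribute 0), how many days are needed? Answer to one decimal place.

5.8 days

Day half: max(0, 32.1 − 11.5) × 0.5 = 20.6 × 0.5 = 10.30 DD.
Night half: max(0, 10.1 − 11.5) × 0.5 = 0.0 × 0.5 = 0.00 DD.
Per 24 h: 10.30 DD/day.
Duration = 60 / 10.30 = 5.825 ≈ 5.8 days.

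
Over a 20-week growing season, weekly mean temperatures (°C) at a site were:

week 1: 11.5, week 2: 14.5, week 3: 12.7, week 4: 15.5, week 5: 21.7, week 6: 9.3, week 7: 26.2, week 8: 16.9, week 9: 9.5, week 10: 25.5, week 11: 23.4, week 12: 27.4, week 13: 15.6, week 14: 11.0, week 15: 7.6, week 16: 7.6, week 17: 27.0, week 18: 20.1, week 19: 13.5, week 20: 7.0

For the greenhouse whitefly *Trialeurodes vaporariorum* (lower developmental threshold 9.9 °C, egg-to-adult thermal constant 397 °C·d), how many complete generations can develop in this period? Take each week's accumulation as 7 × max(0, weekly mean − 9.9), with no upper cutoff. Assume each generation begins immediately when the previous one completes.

Weekly DD (7 × max(0, T̄ − 9.9)): 11.2, 32.2, 19.6, 39.2, 82.6, 0.0, 114.1, 49.0, 0.0, 109.2, 94.5, 122.5, 39.9, 7.7, 0.0, 0.0, 119.7, 71.4, 25.2, 0.0.
Season total = 938.0 DD.
Complete generations = ⌊938.0 / 397⌋ = 2.

2 generations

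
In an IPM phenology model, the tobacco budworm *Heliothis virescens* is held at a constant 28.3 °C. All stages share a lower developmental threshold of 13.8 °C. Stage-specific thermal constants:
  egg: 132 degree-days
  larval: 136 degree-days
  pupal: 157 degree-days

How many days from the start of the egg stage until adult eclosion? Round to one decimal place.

29.3 days

Daily accumulation at 28.3 °C = 28.3 − 13.8 = 14.5 DD/day.
Total K = 132 + 136 + 157 = 425 DD.
Total duration = 425 / 14.5 = 29.310 ≈ 29.3 days.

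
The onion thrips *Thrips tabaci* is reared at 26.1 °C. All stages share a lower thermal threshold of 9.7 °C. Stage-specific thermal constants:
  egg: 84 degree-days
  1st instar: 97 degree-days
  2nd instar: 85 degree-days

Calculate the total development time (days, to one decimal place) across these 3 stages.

16.2 days

Daily accumulation at 26.1 °C = 26.1 − 9.7 = 16.4 DD/day.
Total K = 84 + 97 + 85 = 266 DD.
Total duration = 266 / 16.4 = 16.220 ≈ 16.2 days.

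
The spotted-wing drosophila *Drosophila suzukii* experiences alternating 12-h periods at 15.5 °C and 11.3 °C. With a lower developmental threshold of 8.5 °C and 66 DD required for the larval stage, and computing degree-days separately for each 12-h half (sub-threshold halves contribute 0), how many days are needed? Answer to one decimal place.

13.5 days

Day half: max(0, 15.5 − 8.5) × 0.5 = 7.0 × 0.5 = 3.50 DD.
Night half: max(0, 11.3 − 8.5) × 0.5 = 2.8 × 0.5 = 1.40 DD.
Per 24 h: 4.90 DD/day.
Duration = 66 / 4.90 = 13.469 ≈ 13.5 days.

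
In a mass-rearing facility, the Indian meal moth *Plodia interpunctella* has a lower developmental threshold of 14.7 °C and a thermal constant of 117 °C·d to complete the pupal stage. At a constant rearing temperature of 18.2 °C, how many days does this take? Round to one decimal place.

33.4 days

Daily accumulation = 18.2 − 14.7 = 3.5 DD/day.
Duration = 117 / 3.5 = 33.429 ≈ 33.4 days.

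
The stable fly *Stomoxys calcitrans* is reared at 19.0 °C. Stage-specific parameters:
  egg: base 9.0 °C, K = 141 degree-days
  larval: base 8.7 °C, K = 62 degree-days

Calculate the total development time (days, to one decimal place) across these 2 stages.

egg: 141 / (19.0 − 9.0) = 141 / 10.0 = 14.100 d.
larval: 62 / (19.0 − 8.7) = 62 / 10.3 = 6.019 d.
Sum = 20.119 ≈ 20.1 days.

20.1 days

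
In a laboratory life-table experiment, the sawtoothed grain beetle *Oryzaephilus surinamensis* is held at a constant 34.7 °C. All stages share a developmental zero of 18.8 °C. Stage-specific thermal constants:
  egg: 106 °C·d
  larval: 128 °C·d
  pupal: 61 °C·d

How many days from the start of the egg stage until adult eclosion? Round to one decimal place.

Daily accumulation at 34.7 °C = 34.7 − 18.8 = 15.9 DD/day.
Total K = 106 + 128 + 61 = 295 DD.
Total duration = 295 / 15.9 = 18.553 ≈ 18.6 days.

18.6 days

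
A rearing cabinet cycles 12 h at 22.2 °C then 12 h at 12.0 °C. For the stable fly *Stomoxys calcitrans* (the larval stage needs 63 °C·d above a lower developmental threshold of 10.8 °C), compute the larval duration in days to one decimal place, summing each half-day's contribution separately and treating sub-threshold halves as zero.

10.0 days

Day half: max(0, 22.2 − 10.8) × 0.5 = 11.4 × 0.5 = 5.70 DD.
Night half: max(0, 12.0 − 10.8) × 0.5 = 1.2 × 0.5 = 0.60 DD.
Per 24 h: 6.30 DD/day.
Duration = 63 / 6.30 = 10.000 ≈ 10.0 days.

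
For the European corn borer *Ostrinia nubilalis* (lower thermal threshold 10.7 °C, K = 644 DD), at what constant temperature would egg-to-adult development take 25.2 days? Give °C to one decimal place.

36.3 °C

Required daily accumulation = 644 / 25.2 = 25.556 DD/day.
T = T_base + 25.556 = 10.7 + 25.556 = 36.256 ≈ 36.3 °C.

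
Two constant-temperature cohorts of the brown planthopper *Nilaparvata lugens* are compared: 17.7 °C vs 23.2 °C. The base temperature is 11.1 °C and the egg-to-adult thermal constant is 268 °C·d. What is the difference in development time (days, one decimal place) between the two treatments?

18.5 days

At 17.7 °C: 268 / (17.7 − 11.1) = 268 / 6.6 = 40.606 d.
At 23.2 °C: 268 / (23.2 − 11.1) = 268 / 12.1 = 22.149 d.
Difference = |40.606 − 22.149| = 18.457 ≈ 18.5 days.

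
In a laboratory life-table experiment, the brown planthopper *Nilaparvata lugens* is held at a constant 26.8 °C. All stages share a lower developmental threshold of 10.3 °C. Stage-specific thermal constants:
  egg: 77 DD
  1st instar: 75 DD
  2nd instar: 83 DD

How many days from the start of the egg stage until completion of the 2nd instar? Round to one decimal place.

Daily accumulation at 26.8 °C = 26.8 − 10.3 = 16.5 DD/day.
Total K = 77 + 75 + 83 = 235 DD.
Total duration = 235 / 16.5 = 14.242 ≈ 14.2 days.

14.2 days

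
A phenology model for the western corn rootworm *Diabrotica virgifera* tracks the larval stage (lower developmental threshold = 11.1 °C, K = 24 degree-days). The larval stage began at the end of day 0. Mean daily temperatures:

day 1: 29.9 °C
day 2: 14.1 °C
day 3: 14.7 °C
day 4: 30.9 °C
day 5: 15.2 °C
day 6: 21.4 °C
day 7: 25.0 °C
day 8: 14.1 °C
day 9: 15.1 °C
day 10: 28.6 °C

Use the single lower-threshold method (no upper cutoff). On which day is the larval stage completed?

Daily DD above 11.1 °C: 18.8, 3.0, 3.6, 19.8, 4.1, 10.3, 13.9, 3.0, 4.0, 17.5.
Cumulative: 18.8, 21.8, 25.4, 45.2, 49.3, 59.6, 73.5, 76.5, 80.5, 98.0.
The total first reaches 24 DD on day 3.

day 3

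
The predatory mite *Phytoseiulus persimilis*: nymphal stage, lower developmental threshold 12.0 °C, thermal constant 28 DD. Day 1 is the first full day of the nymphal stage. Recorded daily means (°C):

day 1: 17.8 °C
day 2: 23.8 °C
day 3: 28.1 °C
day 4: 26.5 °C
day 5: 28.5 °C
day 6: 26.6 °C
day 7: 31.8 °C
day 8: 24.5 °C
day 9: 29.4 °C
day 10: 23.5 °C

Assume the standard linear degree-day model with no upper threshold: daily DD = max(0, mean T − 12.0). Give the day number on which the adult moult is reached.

day 3

Daily DD above 12.0 °C: 5.8, 11.8, 16.1, 14.5, 16.5, 14.6, 19.8, 12.5, 17.4, 11.5.
Cumulative: 5.8, 17.6, 33.7, 48.2, 64.7, 79.3, 99.1, 111.6, 129.0, 140.5.
The total first reaches 28 DD on day 3.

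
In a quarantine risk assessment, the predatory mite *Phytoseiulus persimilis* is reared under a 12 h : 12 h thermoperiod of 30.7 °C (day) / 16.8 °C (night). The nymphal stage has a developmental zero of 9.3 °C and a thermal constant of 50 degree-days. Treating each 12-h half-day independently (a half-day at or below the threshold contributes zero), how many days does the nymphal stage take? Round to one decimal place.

3.5 days

Day half: max(0, 30.7 − 9.3) × 0.5 = 21.4 × 0.5 = 10.70 DD.
Night half: max(0, 16.8 − 9.3) × 0.5 = 7.5 × 0.5 = 3.75 DD.
Per 24 h: 14.45 DD/day.
Duration = 50 / 14.45 = 3.460 ≈ 3.5 days.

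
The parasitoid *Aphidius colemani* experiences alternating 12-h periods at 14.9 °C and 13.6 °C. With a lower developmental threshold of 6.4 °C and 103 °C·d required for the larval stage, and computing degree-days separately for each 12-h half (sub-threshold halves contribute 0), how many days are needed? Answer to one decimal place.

Day half: max(0, 14.9 − 6.4) × 0.5 = 8.5 × 0.5 = 4.25 DD.
Night half: max(0, 13.6 − 6.4) × 0.5 = 7.2 × 0.5 = 3.60 DD.
Per 24 h: 7.85 DD/day.
Duration = 103 / 7.85 = 13.121 ≈ 13.1 days.

13.1 days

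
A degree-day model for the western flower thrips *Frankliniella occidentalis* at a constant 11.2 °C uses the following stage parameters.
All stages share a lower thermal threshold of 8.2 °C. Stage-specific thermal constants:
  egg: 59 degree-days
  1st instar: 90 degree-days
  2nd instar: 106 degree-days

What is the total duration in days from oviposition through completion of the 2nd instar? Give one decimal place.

85.0 days

Daily accumulation at 11.2 °C = 11.2 − 8.2 = 3.0 DD/day.
Total K = 59 + 90 + 106 = 255 DD.
Total duration = 255 / 3.0 = 85.000 ≈ 85.0 days.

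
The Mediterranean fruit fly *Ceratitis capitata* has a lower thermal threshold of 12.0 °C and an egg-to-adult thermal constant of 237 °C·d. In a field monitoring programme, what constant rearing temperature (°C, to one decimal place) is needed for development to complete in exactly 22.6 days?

22.5 °C

Required daily accumulation = 237 / 22.6 = 10.487 DD/day.
T = T_base + 10.487 = 12.0 + 10.487 = 22.487 ≈ 22.5 °C.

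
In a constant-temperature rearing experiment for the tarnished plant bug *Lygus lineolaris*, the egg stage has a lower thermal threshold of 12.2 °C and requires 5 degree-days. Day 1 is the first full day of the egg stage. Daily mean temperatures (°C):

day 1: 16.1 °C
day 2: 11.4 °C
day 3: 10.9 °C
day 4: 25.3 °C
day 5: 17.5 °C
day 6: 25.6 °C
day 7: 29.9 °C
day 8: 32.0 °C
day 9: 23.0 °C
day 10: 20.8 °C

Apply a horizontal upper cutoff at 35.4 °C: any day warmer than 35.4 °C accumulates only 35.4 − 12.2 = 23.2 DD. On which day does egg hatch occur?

Daily DD above 12.2 °C (capped at 23.2): 3.9, 0.0, 0.0, 13.1, 5.3, 13.4, 17.7, 19.8, 10.8, 8.6.
Cumulative: 3.9, 3.9, 3.9, 17.0, 22.3, 35.7, 53.4, 73.2, 84.0, 92.6.
The total first reaches 5 DD on day 4.

day 4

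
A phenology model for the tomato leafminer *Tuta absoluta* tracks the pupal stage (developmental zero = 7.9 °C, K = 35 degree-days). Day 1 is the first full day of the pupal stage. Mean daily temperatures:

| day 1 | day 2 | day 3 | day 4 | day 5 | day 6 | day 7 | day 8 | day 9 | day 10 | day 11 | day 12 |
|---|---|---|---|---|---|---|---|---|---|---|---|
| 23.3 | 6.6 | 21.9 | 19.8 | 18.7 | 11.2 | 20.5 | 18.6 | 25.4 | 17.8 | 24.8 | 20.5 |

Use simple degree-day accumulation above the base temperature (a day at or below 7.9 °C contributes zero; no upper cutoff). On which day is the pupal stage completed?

Daily DD above 7.9 °C: 15.4, 0.0, 14.0, 11.9, 10.8, 3.3, 12.6, 10.7, 17.5, 9.9, 16.9, 12.6.
Cumulative: 15.4, 15.4, 29.4, 41.3, 52.1, 55.4, 68.0, 78.7, 96.2, 106.1, 123.0, 135.6.
The total first reaches 35 DD on day 4.

day 4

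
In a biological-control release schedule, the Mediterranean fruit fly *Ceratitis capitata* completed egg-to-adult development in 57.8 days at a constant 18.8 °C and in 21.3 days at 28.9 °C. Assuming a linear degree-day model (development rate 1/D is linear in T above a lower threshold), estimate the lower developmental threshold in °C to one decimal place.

12.9 °C

Linear rate model ⇒ the product D·(T − T_b) is constant across temperatures.
57.8·(18.8 − T_b) = 21.3·(28.9 − T_b)
T_b = (57.8·18.8 − 21.3·28.9) / (57.8 − 21.3) = 471.07 / 36.5 = 12.906 °C ≈ 12.9 °C.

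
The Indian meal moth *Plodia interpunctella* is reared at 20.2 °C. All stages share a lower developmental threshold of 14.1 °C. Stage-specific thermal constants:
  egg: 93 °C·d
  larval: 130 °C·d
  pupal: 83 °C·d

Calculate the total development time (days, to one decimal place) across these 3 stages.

Daily accumulation at 20.2 °C = 20.2 − 14.1 = 6.1 DD/day.
Total K = 93 + 130 + 83 = 306 DD.
Total duration = 306 / 6.1 = 50.164 ≈ 50.2 days.

50.2 days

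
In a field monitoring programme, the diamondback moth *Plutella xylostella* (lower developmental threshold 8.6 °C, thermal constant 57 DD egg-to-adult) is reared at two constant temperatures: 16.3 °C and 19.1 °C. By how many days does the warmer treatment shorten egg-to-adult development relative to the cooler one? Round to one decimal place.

2.0 days

At 16.3 °C: 57 / (16.3 − 8.6) = 57 / 7.7 = 7.403 d.
At 19.1 °C: 57 / (19.1 − 8.6) = 57 / 10.5 = 5.429 d.
Difference = |7.403 − 5.429| = 1.974 ≈ 2.0 days.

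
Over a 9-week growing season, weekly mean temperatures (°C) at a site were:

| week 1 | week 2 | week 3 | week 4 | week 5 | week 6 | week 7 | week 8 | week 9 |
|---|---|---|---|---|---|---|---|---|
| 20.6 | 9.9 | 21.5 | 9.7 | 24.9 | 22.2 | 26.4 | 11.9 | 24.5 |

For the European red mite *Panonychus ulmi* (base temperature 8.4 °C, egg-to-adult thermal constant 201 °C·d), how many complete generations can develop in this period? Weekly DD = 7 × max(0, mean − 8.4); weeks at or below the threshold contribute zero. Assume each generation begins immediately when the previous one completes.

Weekly DD (7 × max(0, T̄ − 8.4)): 85.4, 10.5, 91.7, 9.1, 115.5, 96.6, 126.0, 24.5, 112.7.
Season total = 672.0 DD.
Complete generations = ⌊672.0 / 201⌋ = 3.

3 generations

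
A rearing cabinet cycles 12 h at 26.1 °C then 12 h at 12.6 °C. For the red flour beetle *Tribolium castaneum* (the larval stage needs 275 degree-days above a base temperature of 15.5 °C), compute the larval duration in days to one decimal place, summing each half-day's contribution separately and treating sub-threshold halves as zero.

Day half: max(0, 26.1 − 15.5) × 0.5 = 10.6 × 0.5 = 5.30 DD.
Night half: max(0, 12.6 − 15.5) × 0.5 = 0.0 × 0.5 = 0.00 DD.
Per 24 h: 5.30 DD/day.
Duration = 275 / 5.30 = 51.887 ≈ 51.9 days.

51.9 days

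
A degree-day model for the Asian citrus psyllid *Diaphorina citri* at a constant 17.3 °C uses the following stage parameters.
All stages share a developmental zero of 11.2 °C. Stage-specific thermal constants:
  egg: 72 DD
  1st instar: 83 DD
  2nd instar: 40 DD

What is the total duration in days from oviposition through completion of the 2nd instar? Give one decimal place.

32.0 days

Daily accumulation at 17.3 °C = 17.3 − 11.2 = 6.1 DD/day.
Total K = 72 + 83 + 40 = 195 DD.
Total duration = 195 / 6.1 = 31.967 ≈ 32.0 days.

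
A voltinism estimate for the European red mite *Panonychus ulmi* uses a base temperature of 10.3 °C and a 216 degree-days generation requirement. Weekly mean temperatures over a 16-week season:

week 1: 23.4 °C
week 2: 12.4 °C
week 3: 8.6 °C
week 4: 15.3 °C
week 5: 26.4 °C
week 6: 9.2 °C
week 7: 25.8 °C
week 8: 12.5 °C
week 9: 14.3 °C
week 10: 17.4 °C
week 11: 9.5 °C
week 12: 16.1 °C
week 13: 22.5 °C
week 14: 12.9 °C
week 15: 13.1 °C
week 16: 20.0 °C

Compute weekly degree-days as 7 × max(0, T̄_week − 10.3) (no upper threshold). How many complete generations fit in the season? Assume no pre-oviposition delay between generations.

3 generations

Weekly DD (7 × max(0, T̄ − 10.3)): 91.7, 14.7, 0.0, 35.0, 112.7, 0.0, 108.5, 15.4, 28.0, 49.7, 0.0, 40.6, 85.4, 18.2, 19.6, 67.9.
Season total = 687.4 DD.
Complete generations = ⌊687.4 / 216⌋ = 3.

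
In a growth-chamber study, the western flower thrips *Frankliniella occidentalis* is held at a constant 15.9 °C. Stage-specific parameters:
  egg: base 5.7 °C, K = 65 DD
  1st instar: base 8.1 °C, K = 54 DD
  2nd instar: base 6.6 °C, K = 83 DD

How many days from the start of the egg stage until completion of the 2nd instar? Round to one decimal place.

egg: 65 / (15.9 − 5.7) = 65 / 10.2 = 6.373 d.
1st instar: 54 / (15.9 − 8.1) = 54 / 7.8 = 6.923 d.
2nd instar: 83 / (15.9 − 6.6) = 83 / 9.3 = 8.925 d.
Sum = 22.220 ≈ 22.2 days.

22.2 days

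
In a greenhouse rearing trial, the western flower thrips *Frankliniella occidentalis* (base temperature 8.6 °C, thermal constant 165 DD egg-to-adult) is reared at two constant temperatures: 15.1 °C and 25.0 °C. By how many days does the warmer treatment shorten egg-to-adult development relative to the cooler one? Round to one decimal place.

At 15.1 °C: 165 / (15.1 − 8.6) = 165 / 6.5 = 25.385 d.
At 25.0 °C: 165 / (25.0 − 8.6) = 165 / 16.4 = 10.061 d.
Difference = |25.385 − 10.061| = 15.324 ≈ 15.3 days.

15.3 days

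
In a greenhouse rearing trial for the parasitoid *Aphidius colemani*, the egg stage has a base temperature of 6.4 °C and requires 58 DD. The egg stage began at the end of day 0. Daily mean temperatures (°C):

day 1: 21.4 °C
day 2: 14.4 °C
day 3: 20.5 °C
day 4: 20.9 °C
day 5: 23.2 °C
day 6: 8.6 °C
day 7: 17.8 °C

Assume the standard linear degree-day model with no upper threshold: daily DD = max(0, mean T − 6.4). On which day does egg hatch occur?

Daily DD above 6.4 °C: 15.0, 8.0, 14.1, 14.5, 16.8, 2.2, 11.4.
Cumulative: 15.0, 23.0, 37.1, 51.6, 68.4, 70.6, 82.0.
The total first reaches 58 DD on day 5.

day 5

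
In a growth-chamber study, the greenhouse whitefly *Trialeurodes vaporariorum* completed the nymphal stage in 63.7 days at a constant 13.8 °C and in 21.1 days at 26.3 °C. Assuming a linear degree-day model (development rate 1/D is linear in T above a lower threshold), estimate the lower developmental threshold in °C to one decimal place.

7.6 °C

Equal thermal constants: D₁(T₁ − T_b) = D₂(T₂ − T_b).
63.7·(13.8 − T_b) = 21.1·(26.3 − T_b)
T_b = (63.7·13.8 − 21.1·26.3) / (63.7 − 21.1) = 324.13 / 42.6 = 7.609 °C ≈ 7.6 °C.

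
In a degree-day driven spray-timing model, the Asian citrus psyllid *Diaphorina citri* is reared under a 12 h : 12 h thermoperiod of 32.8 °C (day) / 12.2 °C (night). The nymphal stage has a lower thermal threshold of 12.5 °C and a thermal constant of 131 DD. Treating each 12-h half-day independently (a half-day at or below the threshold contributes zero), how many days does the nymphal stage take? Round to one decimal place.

Day half: max(0, 32.8 − 12.5) × 0.5 = 20.3 × 0.5 = 10.15 DD.
Night half: max(0, 12.2 − 12.5) × 0.5 = 0.0 × 0.5 = 0.00 DD.
Per 24 h: 10.15 DD/day.
Duration = 131 / 10.15 = 12.906 ≈ 12.9 days.

12.9 days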